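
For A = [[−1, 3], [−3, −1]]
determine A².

[[−8, −6], [6, −8]]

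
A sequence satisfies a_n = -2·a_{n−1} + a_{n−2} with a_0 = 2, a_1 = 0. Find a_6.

With companion matrix C = [[-2, 1], [1, 0]], [a_n, a_{n−1}]ᵀ = C·[a_{n−1}, a_{n−2}]ᵀ, so [a_6, a_5]ᵀ = C⁵·[a_1, a_0]ᵀ.
C⁵ = [[-70, 29], [29, -12]], giving [a_6, a_5]ᵀ = [[58], [-24]].

58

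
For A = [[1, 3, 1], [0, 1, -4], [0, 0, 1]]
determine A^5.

[[1, 15, -115], [0, 1, -20], [0, 0, 1]]

A = I + N where N = [[0, 3, 1], [0, 0, -4], [0, 0, 0]] is strictly upper-triangular, so N^3 = 0.
(I + N)^5 = I + 5·N + 10·N^2 = [[1, 15, -115], [0, 1, -20], [0, 0, 1]].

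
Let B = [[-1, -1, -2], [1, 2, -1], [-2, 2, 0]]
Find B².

[[4, -5, 3], [3, 1, -4], [4, 6, 2]]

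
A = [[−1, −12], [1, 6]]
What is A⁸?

[[−18659, −75660], [6305, 25476]]

tr A = 5 and det A = 6, so the characteristic polynomial is λ² − (5)λ + (6) with roots 3 and 2.
Eigenvectors give P = [[−3, −4], [1, 1]] with P⁻¹ = [[1, 4], [−1, −3]], and A = P·diag(3, 2)·P⁻¹.
Then A⁸ = P·diag(6561, 256)·P⁻¹ = [[−19683, −1024], [6561, 256]] · [[1, 4], [−1, −3]] = [[−18659, −75660], [6305, 25476]].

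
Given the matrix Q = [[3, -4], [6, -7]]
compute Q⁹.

tr Q = -4 and det Q = 3, so the characteristic polynomial is λ² − (-4)λ + (3) with roots -1 and -3.
Eigenvectors give P = [[1, 2], [1, 3]] with P⁻¹ = [[3, -2], [-1, 1]], and Q = P·diag(-1, -3)·P⁻¹.
Then Q⁹ = P·diag(-1, -19683)·P⁻¹ = [[-1, -39366], [-1, -59049]] · [[3, -2], [-1, 1]] = [[39363, -39364], [59046, -59047]].

[[39363, -39364], [59046, -59047]]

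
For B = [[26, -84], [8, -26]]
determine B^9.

tr B = 0 and det B = -4, so the characteristic polynomial is λ² − (0)λ + (-4) with roots 2 and -2.
Eigenvectors give P = [[7, 3], [2, 1]] with P⁻¹ = [[1, -3], [-2, 7]], and B = P·diag(2, -2)·P⁻¹.
Then B^9 = P·diag(512, -512)·P⁻¹ = [[3584, -1536], [1024, -512]] · [[1, -3], [-2, 7]] = [[6656, -21504], [2048, -6656]].

[[6656, -21504], [2048, -6656]]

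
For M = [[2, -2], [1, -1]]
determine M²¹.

M² = M (a projection; rank 1, trace 1), so M²¹ = M.

[[2, -2], [1, -1]]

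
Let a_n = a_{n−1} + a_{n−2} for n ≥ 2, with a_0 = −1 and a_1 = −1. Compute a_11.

−144

With companion matrix Q = [[1, 1], [1, 0]], [a_n, a_{n−1}]ᵀ = Q·[a_{n−1}, a_{n−2}]ᵀ, so [a_11, a_10]ᵀ = Q^10·[a_1, a_0]ᵀ.
Q^10 = [[89, 55], [55, 34]], giving [a_11, a_10]ᵀ = [[−144], [−89]].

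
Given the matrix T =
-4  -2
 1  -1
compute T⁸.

tr T = -5 and det T = 6, so the characteristic polynomial is λ² − (-5)λ + (6) with roots -2 and -3.
Eigenvectors give P = [[-1, -2], [1, 1]] with P⁻¹ = [[1, 2], [-1, -1]], and T = P·diag(-2, -3)·P⁻¹.
Then T⁸ = P·diag(256, 6561)·P⁻¹ = [[-256, -13122], [256, 6561]] · [[1, 2], [-1, -1]] = [[12866, 12610], [-6305, -6049]].

[[12866, 12610], [-6305, -6049]]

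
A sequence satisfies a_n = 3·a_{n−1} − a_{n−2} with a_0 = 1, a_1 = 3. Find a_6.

With companion matrix Q = [[3, −1], [1, 0]], [a_n, a_{n−1}]ᵀ = Q·[a_{n−1}, a_{n−2}]ᵀ, so [a_6, a_5]ᵀ = Q⁵·[a_1, a_0]ᵀ.
Q⁵ = [[144, −55], [55, −21]], giving [a_6, a_5]ᵀ = [[377], [144]].

377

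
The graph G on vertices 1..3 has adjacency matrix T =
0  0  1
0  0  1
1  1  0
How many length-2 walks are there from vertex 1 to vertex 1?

1

The number of length-2 walks from vertex 1 to vertex 1 is entry (1,1) of T², where T is the adjacency matrix.
T² = [[1, 1, 0], [1, 1, 0], [0, 0, 2]]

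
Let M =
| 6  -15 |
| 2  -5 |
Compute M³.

[[6, -15], [2, -5]]

M² = M (a projection; rank 1, trace 1), so M³ = M.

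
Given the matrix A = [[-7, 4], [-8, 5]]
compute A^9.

[[-39367, 19684], [-39368, 19685]]

tr A = -2 and det A = -3, so the characteristic polynomial is λ² − (-2)λ + (-3) with roots 1 and -3.
Eigenvectors give P = [[-1, -1], [-2, -1]] with P⁻¹ = [[1, -1], [-2, 1]], and A = P·diag(1, -3)·P⁻¹.
Then A^9 = P·diag(1, -19683)·P⁻¹ = [[-1, 19683], [-2, 19683]] · [[1, -1], [-2, 1]] = [[-39367, 19684], [-39368, 19685]].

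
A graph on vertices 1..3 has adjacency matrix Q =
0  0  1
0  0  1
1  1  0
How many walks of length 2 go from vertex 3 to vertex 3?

The number of length-2 walks from vertex 3 to vertex 3 is entry (3,3) of Q², where Q is the adjacency matrix.
Q² = [[1, 1, 0], [1, 1, 0], [0, 0, 2]]

2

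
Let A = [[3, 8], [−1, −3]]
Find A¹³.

A² = I (check: tr A = 0 and det A = −1), so A¹³ = A since 13 is odd.

[[3, 8], [−1, −3]]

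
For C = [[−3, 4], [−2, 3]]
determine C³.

C² = I (check: tr C = 0 and det C = −1), so C³ = C since 3 is odd.

[[−3, 4], [−2, 3]]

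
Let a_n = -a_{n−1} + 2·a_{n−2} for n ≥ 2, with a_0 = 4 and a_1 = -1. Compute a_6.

With companion matrix T = [[-1, 2], [1, 0]], [a_n, a_{n−1}]ᵀ = T·[a_{n−1}, a_{n−2}]ᵀ, so [a_6, a_5]ᵀ = T^5·[a_1, a_0]ᵀ.
T^5 = [[-21, 22], [11, -10]], giving [a_6, a_5]ᵀ = [[109], [-51]].

109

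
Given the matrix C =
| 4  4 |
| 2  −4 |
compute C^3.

C^2 = [[24, 0], [0, 24]]
C^3 = [[96, 96], [48, −96]]

[[96, 96], [48, −96]]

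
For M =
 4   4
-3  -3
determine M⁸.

[[4, 4], [-3, -3]]

M² = M (a projection; rank 1, trace 1), so M⁸ = M.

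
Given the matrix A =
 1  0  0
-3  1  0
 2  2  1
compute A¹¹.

A = I + N where N = [[0, 0, 0], [-3, 0, 0], [2, 2, 0]] is strictly lower-triangular, so N³ = 0.
(I + N)¹¹ = I + 11·N + 55·N² = [[1, 0, 0], [-33, 1, 0], [-308, 22, 1]].

[[1, 0, 0], [-33, 1, 0], [-308, 22, 1]]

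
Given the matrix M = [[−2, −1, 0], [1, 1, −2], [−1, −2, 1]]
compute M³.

M² = [[3, 1, 2], [1, 4, −4], [−1, −3, 5]]
M³ = [[−7, −6, 0], [6, 11, −12], [−6, −12, 11]]

[[−7, −6, 0], [6, 11, −12], [−6, −12, 11]]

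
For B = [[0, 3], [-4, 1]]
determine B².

[[-12, 3], [-4, -11]]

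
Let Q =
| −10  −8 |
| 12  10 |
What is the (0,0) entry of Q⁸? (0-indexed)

256

tr Q = 0 and det Q = −4, so the characteristic polynomial is λ² − (0)λ + (−4) with roots 2 and −2.
Eigenvectors give P = [[−2, −1], [3, 1]] with P⁻¹ = [[1, 1], [−3, −2]], and Q = P·diag(2, −2)·P⁻¹.
Then Q⁸ = P·diag(256, 256)·P⁻¹ = [[−512, −256], [768, 256]] · [[1, 1], [−3, −2]] = [[256, 0], [0, 256]].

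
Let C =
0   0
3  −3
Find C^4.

[[0, 0], [−81, 81]]

C^2 = [[0, 0], [−9, 9]]
C^3 = [[0, 0], [27, −27]]
C^4 = [[0, 0], [−81, 81]]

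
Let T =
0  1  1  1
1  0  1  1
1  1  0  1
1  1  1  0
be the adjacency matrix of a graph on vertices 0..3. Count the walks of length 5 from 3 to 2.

61

The number of length-5 walks from vertex 3 to vertex 2 is entry (3,2) of T^5, where T is the adjacency matrix.
T^2 = [[3, 2, 2, 2], [2, 3, 2, 2], [2, 2, 3, 2], [2, 2, 2, 3]]
T^3 = [[6, 7, 7, 7], [7, 6, 7, 7], [7, 7, 6, 7], [7, 7, 7, 6]]
T^4 = [[21, 20, 20, 20], [20, 21, 20, 20], [20, 20, 21, 20], [20, 20, 20, 21]]
T^5 = [[60, 61, 61, 61], [61, 60, 61, 61], [61, 61, 60, 61], [61, 61, 61, 60]]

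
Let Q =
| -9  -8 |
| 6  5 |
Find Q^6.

[[2913, 2912], [-2184, -2183]]

tr Q = -4 and det Q = 3, so the characteristic polynomial is λ² − (-4)λ + (3) with roots -3 and -1.
Eigenvectors give P = [[4, -1], [-3, 1]] with P⁻¹ = [[1, 1], [3, 4]], and Q = P·diag(-3, -1)·P⁻¹.
Then Q^6 = P·diag(729, 1)·P⁻¹ = [[2916, -1], [-2187, 1]] · [[1, 1], [3, 4]] = [[2913, 2912], [-2184, -2183]].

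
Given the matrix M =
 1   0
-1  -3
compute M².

[[1, 0], [2, 9]]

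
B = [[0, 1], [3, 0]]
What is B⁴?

B² = [[3, 0], [0, 3]]
B³ = [[0, 3], [9, 0]]
B⁴ = [[9, 0], [0, 9]]

[[9, 0], [0, 9]]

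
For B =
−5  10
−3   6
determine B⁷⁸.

[[−5, 10], [−3, 6]]

B² = B (a projection; rank 1, trace 1), so B⁷⁸ = B.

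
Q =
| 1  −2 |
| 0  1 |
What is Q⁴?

[[1, −8], [0, 1]]

Q = I + N where N = [[0, −2], [0, 0]] is strictly upper-triangular, so N² = 0.
(I + N)⁴ = I + 4·N = [[1, −8], [0, 1]].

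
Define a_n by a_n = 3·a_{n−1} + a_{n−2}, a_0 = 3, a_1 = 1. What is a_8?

7494

With companion matrix M = [[3, 1], [1, 0]], [a_n, a_{n−1}]ᵀ = M·[a_{n−1}, a_{n−2}]ᵀ, so [a_8, a_7]ᵀ = M^7·[a_1, a_0]ᵀ.
M^7 = [[3927, 1189], [1189, 360]], giving [a_8, a_7]ᵀ = [[7494], [2269]].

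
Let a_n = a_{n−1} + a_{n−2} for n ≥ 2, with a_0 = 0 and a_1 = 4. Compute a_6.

With companion matrix C = [[1, 1], [1, 0]], [a_n, a_{n−1}]ᵀ = C·[a_{n−1}, a_{n−2}]ᵀ, so [a_6, a_5]ᵀ = C⁵·[a_1, a_0]ᵀ.
C⁵ = [[8, 5], [5, 3]], giving [a_6, a_5]ᵀ = [[32], [20]].

32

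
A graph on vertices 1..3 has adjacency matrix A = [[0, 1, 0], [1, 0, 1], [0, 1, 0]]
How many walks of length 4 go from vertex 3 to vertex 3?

The number of length-4 walks from vertex 3 to vertex 3 is entry (3,3) of A⁴, where A is the adjacency matrix.
A² = [[1, 0, 1], [0, 2, 0], [1, 0, 1]]
A³ = [[0, 2, 0], [2, 0, 2], [0, 2, 0]]
A⁴ = [[2, 0, 2], [0, 4, 0], [2, 0, 2]]

2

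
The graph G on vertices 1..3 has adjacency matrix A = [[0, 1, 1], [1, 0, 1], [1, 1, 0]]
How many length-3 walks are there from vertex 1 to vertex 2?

3

The number of length-3 walks from vertex 1 to vertex 2 is entry (1,2) of A^3, where A is the adjacency matrix.
A^2 = [[2, 1, 1], [1, 2, 1], [1, 1, 2]]
A^3 = [[2, 3, 3], [3, 2, 3], [3, 3, 2]]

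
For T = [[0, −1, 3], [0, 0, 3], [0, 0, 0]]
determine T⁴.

T is strictly triangular, hence nilpotent: T³ = 0, so T⁴ = 0.

[[0, 0, 0], [0, 0, 0], [0, 0, 0]]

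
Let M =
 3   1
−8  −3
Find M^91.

M² = I (check: tr M = 0 and det M = −1), so M^91 = M since 91 is odd.

[[3, 1], [−8, −3]]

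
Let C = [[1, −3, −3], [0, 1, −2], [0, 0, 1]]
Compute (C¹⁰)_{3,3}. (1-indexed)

C = I + N where N = [[0, −3, −3], [0, 0, −2], [0, 0, 0]] is strictly upper-triangular, so N³ = 0.
(I + N)¹⁰ = I + 10·N + 45·N² = [[1, −30, 240], [0, 1, −20], [0, 0, 1]].

1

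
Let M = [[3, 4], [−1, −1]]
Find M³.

M² = [[5, 8], [−2, −3]]
M³ = [[7, 12], [−3, −5]]

[[7, 12], [−3, −5]]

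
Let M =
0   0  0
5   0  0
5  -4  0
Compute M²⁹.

M is strictly triangular, hence nilpotent: M³ = 0, so M²⁹ = 0.

[[0, 0, 0], [0, 0, 0], [0, 0, 0]]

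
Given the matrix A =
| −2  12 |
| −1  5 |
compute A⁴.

[[−44, 180], [−15, 61]]

tr A = 3 and det A = 2, so the characteristic polynomial is λ² − (3)λ + (2) with roots 1 and 2.
Eigenvectors give P = [[4, −3], [1, −1]] with P⁻¹ = [[1, −3], [1, −4]], and A = P·diag(1, 2)·P⁻¹.
Then A⁴ = P·diag(1, 16)·P⁻¹ = [[4, −48], [1, −16]] · [[1, −3], [1, −4]] = [[−44, 180], [−15, 61]].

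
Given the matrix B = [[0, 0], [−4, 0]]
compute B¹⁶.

[[0, 0], [0, 0]]

B is strictly triangular, hence nilpotent: B² = 0, so B¹⁶ = 0.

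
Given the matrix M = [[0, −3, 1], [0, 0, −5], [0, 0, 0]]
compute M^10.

[[0, 0, 0], [0, 0, 0], [0, 0, 0]]

M is strictly triangular, hence nilpotent: M^3 = 0, so M^10 = 0.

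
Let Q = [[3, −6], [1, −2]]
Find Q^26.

[[3, −6], [1, −2]]

Q² = Q (a projection; rank 1, trace 1), so Q^26 = Q.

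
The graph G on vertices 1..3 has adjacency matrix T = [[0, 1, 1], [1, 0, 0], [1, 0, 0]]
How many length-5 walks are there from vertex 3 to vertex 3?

The number of length-5 walks from vertex 3 to vertex 3 is entry (3,3) of T⁵, where T is the adjacency matrix.
T² = [[2, 0, 0], [0, 1, 1], [0, 1, 1]]
T³ = [[0, 2, 2], [2, 0, 0], [2, 0, 0]]
T⁴ = [[4, 0, 0], [0, 2, 2], [0, 2, 2]]
T⁵ = [[0, 4, 4], [4, 0, 0], [4, 0, 0]]

0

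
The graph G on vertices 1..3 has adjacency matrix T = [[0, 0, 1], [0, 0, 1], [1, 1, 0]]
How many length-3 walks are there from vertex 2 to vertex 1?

0

The number of length-3 walks from vertex 2 to vertex 1 is entry (2,1) of T³, where T is the adjacency matrix.
T² = [[1, 1, 0], [1, 1, 0], [0, 0, 2]]
T³ = [[0, 0, 2], [0, 0, 2], [2, 2, 0]]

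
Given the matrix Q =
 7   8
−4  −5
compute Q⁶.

tr Q = 2 and det Q = −3, so the characteristic polynomial is λ² − (2)λ + (−3) with roots −1 and 3.
Eigenvectors give P = [[−1, −2], [1, 1]] with P⁻¹ = [[1, 2], [−1, −1]], and Q = P·diag(−1, 3)·P⁻¹.
Then Q⁶ = P·diag(1, 729)·P⁻¹ = [[−1, −1458], [1, 729]] · [[1, 2], [−1, −1]] = [[1457, 1456], [−728, −727]].

[[1457, 1456], [−728, −727]]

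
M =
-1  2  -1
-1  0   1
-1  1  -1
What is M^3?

M^2 = [[0, -3, 4], [0, -1, 0], [1, -3, 3]]
M^3 = [[-1, 4, -7], [1, 0, -1], [-1, 5, -7]]

[[-1, 4, -7], [1, 0, -1], [-1, 5, -7]]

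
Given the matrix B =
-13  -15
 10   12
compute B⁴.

tr B = -1 and det B = -6, so the characteristic polynomial is λ² − (-1)λ + (-6) with roots 2 and -3.
Eigenvectors give P = [[-1, 3], [1, -2]] with P⁻¹ = [[2, 3], [1, 1]], and B = P·diag(2, -3)·P⁻¹.
Then B⁴ = P·diag(16, 81)·P⁻¹ = [[-16, 243], [16, -162]] · [[2, 3], [1, 1]] = [[211, 195], [-130, -114]].

[[211, 195], [-130, -114]]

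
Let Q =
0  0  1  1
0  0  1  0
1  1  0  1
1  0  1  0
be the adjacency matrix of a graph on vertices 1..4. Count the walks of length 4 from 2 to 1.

The number of length-4 walks from vertex 2 to vertex 1 is entry (2,1) of Q⁴, where Q is the adjacency matrix.
Q² = [[2, 1, 1, 1], [1, 1, 0, 1], [1, 0, 3, 1], [1, 1, 1, 2]]
Q³ = [[2, 1, 4, 3], [1, 0, 3, 1], [4, 3, 2, 4], [3, 1, 4, 2]]
Q⁴ = [[7, 4, 6, 6], [4, 3, 2, 4], [6, 2, 11, 6], [6, 4, 6, 7]]

4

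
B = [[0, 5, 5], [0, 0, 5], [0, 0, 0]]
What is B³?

B is strictly triangular, hence nilpotent: B³ = 0, so B³ = 0.

[[0, 0, 0], [0, 0, 0], [0, 0, 0]]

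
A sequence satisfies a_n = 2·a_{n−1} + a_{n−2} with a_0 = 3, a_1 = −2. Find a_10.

With companion matrix B = [[2, 1], [1, 0]], [a_n, a_{n−1}]ᵀ = B·[a_{n−1}, a_{n−2}]ᵀ, so [a_10, a_9]ᵀ = B⁹·[a_1, a_0]ᵀ.
B⁹ = [[2378, 985], [985, 408]], giving [a_10, a_9]ᵀ = [[−1801], [−746]].

−1801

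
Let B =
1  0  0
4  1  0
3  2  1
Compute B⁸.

B = I + N where N = [[0, 0, 0], [4, 0, 0], [3, 2, 0]] is strictly lower-triangular, so N³ = 0.
(I + N)⁸ = I + 8·N + 28·N² = [[1, 0, 0], [32, 1, 0], [248, 16, 1]].

[[1, 0, 0], [32, 1, 0], [248, 16, 1]]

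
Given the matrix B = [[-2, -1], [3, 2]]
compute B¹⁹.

B² = I (check: tr B = 0 and det B = -1), so B¹⁹ = B since 19 is odd.

[[-2, -1], [3, 2]]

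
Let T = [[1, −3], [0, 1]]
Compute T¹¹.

[[1, −33], [0, 1]]

T = I + N where N = [[0, −3], [0, 0]] is strictly upper-triangular, so N² = 0.
(I + N)¹¹ = I + 11·N = [[1, −33], [0, 1]].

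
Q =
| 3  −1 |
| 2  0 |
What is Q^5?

tr Q = 3 and det Q = 2, so the characteristic polynomial is λ² − (3)λ + (2) with roots 1 and 2.
Eigenvectors give P = [[−1, 1], [−2, 1]] with P⁻¹ = [[1, −1], [2, −1]], and Q = P·diag(1, 2)·P⁻¹.
Then Q^5 = P·diag(1, 32)·P⁻¹ = [[−1, 32], [−2, 32]] · [[1, −1], [2, −1]] = [[63, −31], [62, −30]].

[[63, −31], [62, −30]]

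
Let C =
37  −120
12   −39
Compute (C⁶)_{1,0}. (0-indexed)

−2184

tr C = −2 and det C = −3, so the characteristic polynomial is λ² − (−2)λ + (−3) with roots −3 and 1.
Eigenvectors give P = [[3, 10], [1, 3]] with P⁻¹ = [[−3, 10], [1, −3]], and C = P·diag(−3, 1)·P⁻¹.
Then C⁶ = P·diag(729, 1)·P⁻¹ = [[2187, 10], [729, 3]] · [[−3, 10], [1, −3]] = [[−6551, 21840], [−2184, 7281]].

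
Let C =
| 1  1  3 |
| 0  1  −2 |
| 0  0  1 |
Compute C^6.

[[1, 6, −12], [0, 1, −12], [0, 0, 1]]

C = I + N where N = [[0, 1, 3], [0, 0, −2], [0, 0, 0]] is strictly upper-triangular, so N^3 = 0.
(I + N)^6 = I + 6·N + 15·N^2 = [[1, 6, −12], [0, 1, −12], [0, 0, 1]].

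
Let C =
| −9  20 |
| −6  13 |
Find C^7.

[[−10929, 21860], [−6558, 13117]]

tr C = 4 and det C = 3, so the characteristic polynomial is λ² − (4)λ + (3) with roots 1 and 3.
Eigenvectors give P = [[−2, 5], [−1, 3]] with P⁻¹ = [[−3, 5], [−1, 2]], and C = P·diag(1, 3)·P⁻¹.
Then C^7 = P·diag(1, 2187)·P⁻¹ = [[−2, 10935], [−1, 6561]] · [[−3, 5], [−1, 2]] = [[−10929, 21860], [−6558, 13117]].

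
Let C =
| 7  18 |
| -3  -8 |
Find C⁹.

tr C = -1 and det C = -2, so the characteristic polynomial is λ² − (-1)λ + (-2) with roots -2 and 1.
Eigenvectors give P = [[-2, 3], [1, -1]] with P⁻¹ = [[1, 3], [1, 2]], and C = P·diag(-2, 1)·P⁻¹.
Then C⁹ = P·diag(-512, 1)·P⁻¹ = [[1024, 3], [-512, -1]] · [[1, 3], [1, 2]] = [[1027, 3078], [-513, -1538]].

[[1027, 3078], [-513, -1538]]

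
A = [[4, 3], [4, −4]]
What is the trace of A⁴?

1568

A² = [[28, 0], [0, 28]]
A³ = [[112, 84], [112, −112]]
A⁴ = [[784, 0], [0, 784]]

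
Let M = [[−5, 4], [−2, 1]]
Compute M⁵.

tr M = −4 and det M = 3, so the characteristic polynomial is λ² − (−4)λ + (3) with roots −1 and −3.
Eigenvectors give P = [[1, 2], [1, 1]] with P⁻¹ = [[−1, 2], [1, −1]], and M = P·diag(−1, −3)·P⁻¹.
Then M⁵ = P·diag(−1, −243)·P⁻¹ = [[−1, −486], [−1, −243]] · [[−1, 2], [1, −1]] = [[−485, 484], [−242, 241]].

[[−485, 484], [−242, 241]]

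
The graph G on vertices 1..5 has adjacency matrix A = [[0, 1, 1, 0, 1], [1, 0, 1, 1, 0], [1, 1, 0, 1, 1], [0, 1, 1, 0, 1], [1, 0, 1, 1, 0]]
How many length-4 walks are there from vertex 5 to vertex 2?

The number of length-4 walks from vertex 5 to vertex 2 is entry (5,2) of A⁴, where A is the adjacency matrix.
A² = [[3, 1, 2, 3, 1], [1, 3, 2, 1, 3], [2, 2, 4, 2, 2], [3, 1, 2, 3, 1], [1, 3, 2, 1, 3]]
A³ = [[4, 8, 8, 4, 8], [8, 4, 8, 8, 4], [8, 8, 8, 8, 8], [4, 8, 8, 4, 8], [8, 4, 8, 8, 4]]
A⁴ = [[24, 16, 24, 24, 16], [16, 24, 24, 16, 24], [24, 24, 32, 24, 24], [24, 16, 24, 24, 16], [16, 24, 24, 16, 24]]

24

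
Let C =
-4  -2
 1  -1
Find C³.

[[-46, -38], [19, 11]]

tr C = -5 and det C = 6, so the characteristic polynomial is λ² − (-5)λ + (6) with roots -3 and -2.
Eigenvectors give P = [[-2, -1], [1, 1]] with P⁻¹ = [[-1, -1], [1, 2]], and C = P·diag(-3, -2)·P⁻¹.
Then C³ = P·diag(-27, -8)·P⁻¹ = [[54, 8], [-27, -8]] · [[-1, -1], [1, 2]] = [[-46, -38], [19, 11]].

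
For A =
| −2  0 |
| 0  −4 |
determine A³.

[[−8, 0], [0, −64]]

A² = [[4, 0], [0, 16]]
A³ = [[−8, 0], [0, −64]]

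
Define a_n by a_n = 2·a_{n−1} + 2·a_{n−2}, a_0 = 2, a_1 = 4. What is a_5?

240

With companion matrix A = [[2, 2], [1, 0]], [a_n, a_{n−1}]ᵀ = A·[a_{n−1}, a_{n−2}]ᵀ, so [a_5, a_4]ᵀ = A⁴·[a_1, a_0]ᵀ.
A⁴ = [[44, 32], [16, 12]], giving [a_5, a_4]ᵀ = [[240], [88]].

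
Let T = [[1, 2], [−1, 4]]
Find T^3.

tr T = 5 and det T = 6, so the characteristic polynomial is λ² − (5)λ + (6) with roots 3 and 2.
Eigenvectors give P = [[−1, −2], [−1, −1]] with P⁻¹ = [[1, −2], [−1, 1]], and T = P·diag(3, 2)·P⁻¹.
Then T^3 = P·diag(27, 8)·P⁻¹ = [[−27, −16], [−27, −8]] · [[1, −2], [−1, 1]] = [[−11, 38], [−19, 46]].

[[−11, 38], [−19, 46]]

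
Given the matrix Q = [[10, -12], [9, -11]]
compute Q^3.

tr Q = -1 and det Q = -2, so the characteristic polynomial is λ² − (-1)λ + (-2) with roots 1 and -2.
Eigenvectors give P = [[4, 1], [3, 1]] with P⁻¹ = [[1, -1], [-3, 4]], and Q = P·diag(1, -2)·P⁻¹.
Then Q^3 = P·diag(1, -8)·P⁻¹ = [[4, -8], [3, -8]] · [[1, -1], [-3, 4]] = [[28, -36], [27, -35]].

[[28, -36], [27, -35]]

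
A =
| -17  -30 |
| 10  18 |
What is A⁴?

tr A = 1 and det A = -6, so the characteristic polynomial is λ² − (1)λ + (-6) with roots 3 and -2.
Eigenvectors give P = [[-3, 2], [2, -1]] with P⁻¹ = [[1, 2], [2, 3]], and A = P·diag(3, -2)·P⁻¹.
Then A⁴ = P·diag(81, 16)·P⁻¹ = [[-243, 32], [162, -16]] · [[1, 2], [2, 3]] = [[-179, -390], [130, 276]].

[[-179, -390], [130, 276]]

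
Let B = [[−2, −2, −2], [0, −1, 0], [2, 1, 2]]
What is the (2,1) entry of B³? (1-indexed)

0

B² = [[0, 4, 0], [0, 1, 0], [0, −3, 0]]
B³ = [[0, −4, 0], [0, −1, 0], [0, 3, 0]]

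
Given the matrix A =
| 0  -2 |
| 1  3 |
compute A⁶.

[[-62, -126], [63, 127]]

tr A = 3 and det A = 2, so the characteristic polynomial is λ² − (3)λ + (2) with roots 1 and 2.
Eigenvectors give P = [[2, 1], [-1, -1]] with P⁻¹ = [[1, 1], [-1, -2]], and A = P·diag(1, 2)·P⁻¹.
Then A⁶ = P·diag(1, 64)·P⁻¹ = [[2, 64], [-1, -64]] · [[1, 1], [-1, -2]] = [[-62, -126], [63, 127]].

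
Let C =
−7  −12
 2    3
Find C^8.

[[19681, 39360], [−6560, −13119]]

tr C = −4 and det C = 3, so the characteristic polynomial is λ² − (−4)λ + (3) with roots −1 and −3.
Eigenvectors give P = [[−2, 3], [1, −1]] with P⁻¹ = [[1, 3], [1, 2]], and C = P·diag(−1, −3)·P⁻¹.
Then C^8 = P·diag(1, 6561)·P⁻¹ = [[−2, 19683], [1, −6561]] · [[1, 3], [1, 2]] = [[19681, 39360], [−6560, −13119]].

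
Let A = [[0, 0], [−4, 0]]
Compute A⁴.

[[0, 0], [0, 0]]

A is strictly triangular, hence nilpotent: A² = 0, so A⁴ = 0.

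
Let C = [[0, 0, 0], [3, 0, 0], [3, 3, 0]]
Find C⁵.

[[0, 0, 0], [0, 0, 0], [0, 0, 0]]

C is strictly triangular, hence nilpotent: C³ = 0, so C⁵ = 0.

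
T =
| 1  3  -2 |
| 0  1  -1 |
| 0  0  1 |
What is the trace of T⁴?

T = I + N where N = [[0, 3, -2], [0, 0, -1], [0, 0, 0]] is strictly upper-triangular, so N³ = 0.
(I + N)⁴ = I + 4·N + 6·N² = [[1, 12, -26], [0, 1, -4], [0, 0, 1]].

3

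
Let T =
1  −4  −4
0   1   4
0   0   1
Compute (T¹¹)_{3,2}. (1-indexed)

T = I + N where N = [[0, −4, −4], [0, 0, 4], [0, 0, 0]] is strictly upper-triangular, so N³ = 0.
(I + N)¹¹ = I + 11·N + 55·N² = [[1, −44, −924], [0, 1, 44], [0, 0, 1]].

0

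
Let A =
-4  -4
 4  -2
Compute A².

[[0, 24], [-24, -12]]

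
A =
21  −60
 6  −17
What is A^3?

[[261, −780], [78, −233]]

tr A = 4 and det A = 3, so the characteristic polynomial is λ² − (4)λ + (3) with roots 1 and 3.
Eigenvectors give P = [[3, 10], [1, 3]] with P⁻¹ = [[−3, 10], [1, −3]], and A = P·diag(1, 3)·P⁻¹.
Then A^3 = P·diag(1, 27)·P⁻¹ = [[3, 270], [1, 81]] · [[−3, 10], [1, −3]] = [[261, −780], [78, −233]].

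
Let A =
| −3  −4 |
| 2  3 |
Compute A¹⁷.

A² = I (check: tr A = 0 and det A = −1), so A¹⁷ = A since 17 is odd.

[[−3, −4], [2, 3]]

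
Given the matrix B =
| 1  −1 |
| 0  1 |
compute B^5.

B = I + N where N = [[0, −1], [0, 0]] is strictly upper-triangular, so N^2 = 0.
(I + N)^5 = I + 5·N = [[1, −5], [0, 1]].

[[1, −5], [0, 1]]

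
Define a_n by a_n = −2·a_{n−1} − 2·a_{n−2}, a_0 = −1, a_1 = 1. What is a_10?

0

With companion matrix M = [[−2, −2], [1, 0]], [a_n, a_{n−1}]ᵀ = M·[a_{n−1}, a_{n−2}]ᵀ, so [a_10, a_9]ᵀ = M⁹·[a_1, a_0]ᵀ.
M⁹ = [[−32, −32], [16, 0]], giving [a_10, a_9]ᵀ = [[0], [16]].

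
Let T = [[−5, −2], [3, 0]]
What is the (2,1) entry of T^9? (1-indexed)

tr T = −5 and det T = 6, so the characteristic polynomial is λ² − (−5)λ + (6) with roots −3 and −2.
Eigenvectors give P = [[−1, −2], [1, 3]] with P⁻¹ = [[−3, −2], [1, 1]], and T = P·diag(−3, −2)·P⁻¹.
Then T^9 = P·diag(−19683, −512)·P⁻¹ = [[19683, 1024], [−19683, −1536]] · [[−3, −2], [1, 1]] = [[−58025, −38342], [57513, 37830]].

57513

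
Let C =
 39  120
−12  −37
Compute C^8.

tr C = 2 and det C = −3, so the characteristic polynomial is λ² − (2)λ + (−3) with roots −1 and 3.
Eigenvectors give P = [[−3, 10], [1, −3]] with P⁻¹ = [[3, 10], [1, 3]], and C = P·diag(−1, 3)·P⁻¹.
Then C^8 = P·diag(1, 6561)·P⁻¹ = [[−3, 65610], [1, −19683]] · [[3, 10], [1, 3]] = [[65601, 196800], [−19680, −59039]].

[[65601, 196800], [−19680, −59039]]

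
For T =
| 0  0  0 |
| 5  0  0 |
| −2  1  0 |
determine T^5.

T is strictly triangular, hence nilpotent: T^3 = 0, so T^5 = 0.

[[0, 0, 0], [0, 0, 0], [0, 0, 0]]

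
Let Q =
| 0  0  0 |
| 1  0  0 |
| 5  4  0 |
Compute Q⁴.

Q is strictly triangular, hence nilpotent: Q³ = 0, so Q⁴ = 0.

[[0, 0, 0], [0, 0, 0], [0, 0, 0]]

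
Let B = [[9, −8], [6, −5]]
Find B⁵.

tr B = 4 and det B = 3, so the characteristic polynomial is λ² − (4)λ + (3) with roots 3 and 1.
Eigenvectors give P = [[4, −1], [3, −1]] with P⁻¹ = [[1, −1], [3, −4]], and B = P·diag(3, 1)·P⁻¹.
Then B⁵ = P·diag(243, 1)·P⁻¹ = [[972, −1], [729, −1]] · [[1, −1], [3, −4]] = [[969, −968], [726, −725]].

[[969, −968], [726, −725]]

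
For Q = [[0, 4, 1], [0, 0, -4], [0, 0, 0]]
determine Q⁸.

[[0, 0, 0], [0, 0, 0], [0, 0, 0]]

Q is strictly triangular, hence nilpotent: Q³ = 0, so Q⁸ = 0.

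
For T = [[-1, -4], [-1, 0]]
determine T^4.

T^2 = [[5, 4], [1, 4]]
T^3 = [[-9, -20], [-5, -4]]
T^4 = [[29, 36], [9, 20]]

[[29, 36], [9, 20]]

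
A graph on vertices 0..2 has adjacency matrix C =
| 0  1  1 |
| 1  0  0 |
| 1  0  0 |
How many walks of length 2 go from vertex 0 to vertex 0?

2

The number of length-2 walks from vertex 0 to vertex 0 is entry (0,0) of C², where C is the adjacency matrix.
C² = [[2, 0, 0], [0, 1, 1], [0, 1, 1]]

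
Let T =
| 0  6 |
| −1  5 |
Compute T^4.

tr T = 5 and det T = 6, so the characteristic polynomial is λ² − (5)λ + (6) with roots 3 and 2.
Eigenvectors give P = [[−2, 3], [−1, 1]] with P⁻¹ = [[1, −3], [1, −2]], and T = P·diag(3, 2)·P⁻¹.
Then T^4 = P·diag(81, 16)·P⁻¹ = [[−162, 48], [−81, 16]] · [[1, −3], [1, −2]] = [[−114, 390], [−65, 211]].

[[−114, 390], [−65, 211]]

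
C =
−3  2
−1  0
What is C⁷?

tr C = −3 and det C = 2, so the characteristic polynomial is λ² − (−3)λ + (2) with roots −1 and −2.
Eigenvectors give P = [[−1, 2], [−1, 1]] with P⁻¹ = [[1, −2], [1, −1]], and C = P·diag(−1, −2)·P⁻¹.
Then C⁷ = P·diag(−1, −128)·P⁻¹ = [[1, −256], [1, −128]] · [[1, −2], [1, −1]] = [[−255, 254], [−127, 126]].

[[−255, 254], [−127, 126]]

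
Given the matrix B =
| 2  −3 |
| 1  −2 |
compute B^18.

[[1, 0], [0, 1]]

B² = I (check: tr B = 0 and det B = −1), so B^18 = I since 18 is even.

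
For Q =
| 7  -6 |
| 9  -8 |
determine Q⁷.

tr Q = -1 and det Q = -2, so the characteristic polynomial is λ² − (-1)λ + (-2) with roots 1 and -2.
Eigenvectors give P = [[-1, 2], [-1, 3]] with P⁻¹ = [[-3, 2], [-1, 1]], and Q = P·diag(1, -2)·P⁻¹.
Then Q⁷ = P·diag(1, -128)·P⁻¹ = [[-1, -256], [-1, -384]] · [[-3, 2], [-1, 1]] = [[259, -258], [387, -386]].

[[259, -258], [387, -386]]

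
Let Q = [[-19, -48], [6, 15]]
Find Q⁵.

tr Q = -4 and det Q = 3, so the characteristic polynomial is λ² − (-4)λ + (3) with roots -3 and -1.
Eigenvectors give P = [[-3, -8], [1, 3]] with P⁻¹ = [[-3, -8], [1, 3]], and Q = P·diag(-3, -1)·P⁻¹.
Then Q⁵ = P·diag(-243, -1)·P⁻¹ = [[729, 8], [-243, -3]] · [[-3, -8], [1, 3]] = [[-2179, -5808], [726, 1935]].

[[-2179, -5808], [726, 1935]]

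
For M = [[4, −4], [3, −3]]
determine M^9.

[[4, −4], [3, −3]]

M² = M (a projection; rank 1, trace 1), so M^9 = M.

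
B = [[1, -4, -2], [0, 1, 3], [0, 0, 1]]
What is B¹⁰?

B = I + N where N = [[0, -4, -2], [0, 0, 3], [0, 0, 0]] is strictly upper-triangular, so N³ = 0.
(I + N)¹⁰ = I + 10·N + 45·N² = [[1, -40, -560], [0, 1, 30], [0, 0, 1]].

[[1, -40, -560], [0, 1, 30], [0, 0, 1]]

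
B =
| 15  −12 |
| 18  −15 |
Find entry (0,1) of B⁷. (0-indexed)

tr B = 0 and det B = −9, so the characteristic polynomial is λ² − (0)λ + (−9) with roots −3 and 3.
Eigenvectors give P = [[−2, 1], [−3, 1]] with P⁻¹ = [[1, −1], [3, −2]], and B = P·diag(−3, 3)·P⁻¹.
Then B⁷ = P·diag(−2187, 2187)·P⁻¹ = [[4374, 2187], [6561, 2187]] · [[1, −1], [3, −2]] = [[10935, −8748], [13122, −10935]].

−8748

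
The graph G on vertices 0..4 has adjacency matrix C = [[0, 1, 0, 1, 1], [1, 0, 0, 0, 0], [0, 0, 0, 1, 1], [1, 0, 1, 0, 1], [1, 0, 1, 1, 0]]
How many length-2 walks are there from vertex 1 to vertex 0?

0

The number of length-2 walks from vertex 1 to vertex 0 is entry (1,0) of C^2, where C is the adjacency matrix.
C^2 = [[3, 0, 2, 1, 1], [0, 1, 0, 1, 1], [2, 0, 2, 1, 1], [1, 1, 1, 3, 2], [1, 1, 1, 2, 3]]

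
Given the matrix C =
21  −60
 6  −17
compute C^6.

[[7281, −21840], [2184, −6551]]

tr C = 4 and det C = 3, so the characteristic polynomial is λ² − (4)λ + (3) with roots 3 and 1.
Eigenvectors give P = [[−10, −3], [−3, −1]] with P⁻¹ = [[−1, 3], [3, −10]], and C = P·diag(3, 1)·P⁻¹.
Then C^6 = P·diag(729, 1)·P⁻¹ = [[−7290, −3], [−2187, −1]] · [[−1, 3], [3, −10]] = [[7281, −21840], [2184, −6551]].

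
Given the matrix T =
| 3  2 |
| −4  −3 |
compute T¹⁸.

[[1, 0], [0, 1]]

T² = I (check: tr T = 0 and det T = −1), so T¹⁸ = I since 18 is even.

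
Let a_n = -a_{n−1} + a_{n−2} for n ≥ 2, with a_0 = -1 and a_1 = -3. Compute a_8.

With companion matrix Q = [[-1, 1], [1, 0]], [a_n, a_{n−1}]ᵀ = Q·[a_{n−1}, a_{n−2}]ᵀ, so [a_8, a_7]ᵀ = Q^7·[a_1, a_0]ᵀ.
Q^7 = [[-21, 13], [13, -8]], giving [a_8, a_7]ᵀ = [[50], [-31]].

50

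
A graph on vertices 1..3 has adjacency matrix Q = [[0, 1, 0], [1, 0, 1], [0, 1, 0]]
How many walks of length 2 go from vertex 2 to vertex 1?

The number of length-2 walks from vertex 2 to vertex 1 is entry (2,1) of Q², where Q is the adjacency matrix.
Q² = [[1, 0, 1], [0, 2, 0], [1, 0, 1]]

0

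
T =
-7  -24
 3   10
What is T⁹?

[[-4087, -12264], [1533, 4600]]

tr T = 3 and det T = 2, so the characteristic polynomial is λ² − (3)λ + (2) with roots 2 and 1.
Eigenvectors give P = [[-8, 3], [3, -1]] with P⁻¹ = [[1, 3], [3, 8]], and T = P·diag(2, 1)·P⁻¹.
Then T⁹ = P·diag(512, 1)·P⁻¹ = [[-4096, 3], [1536, -1]] · [[1, 3], [3, 8]] = [[-4087, -12264], [1533, 4600]].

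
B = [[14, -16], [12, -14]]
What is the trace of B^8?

512

tr B = 0 and det B = -4, so the characteristic polynomial is λ² − (0)λ + (-4) with roots 2 and -2.
Eigenvectors give P = [[4, -1], [3, -1]] with P⁻¹ = [[1, -1], [3, -4]], and B = P·diag(2, -2)·P⁻¹.
Then B^8 = P·diag(256, 256)·P⁻¹ = [[1024, -256], [768, -256]] · [[1, -1], [3, -4]] = [[256, 0], [0, 256]].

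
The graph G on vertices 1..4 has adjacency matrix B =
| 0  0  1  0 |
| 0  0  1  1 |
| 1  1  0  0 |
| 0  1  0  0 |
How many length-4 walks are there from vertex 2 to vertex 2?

5

The number of length-4 walks from vertex 2 to vertex 2 is entry (2,2) of B⁴, where B is the adjacency matrix.
B² = [[1, 1, 0, 0], [1, 2, 0, 0], [0, 0, 2, 1], [0, 0, 1, 1]]
B³ = [[0, 0, 2, 1], [0, 0, 3, 2], [2, 3, 0, 0], [1, 2, 0, 0]]
B⁴ = [[2, 3, 0, 0], [3, 5, 0, 0], [0, 0, 5, 3], [0, 0, 3, 2]]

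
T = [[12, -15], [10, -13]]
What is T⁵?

[[582, -825], [550, -793]]

tr T = -1 and det T = -6, so the characteristic polynomial is λ² − (-1)λ + (-6) with roots -3 and 2.
Eigenvectors give P = [[1, -3], [1, -2]] with P⁻¹ = [[-2, 3], [-1, 1]], and T = P·diag(-3, 2)·P⁻¹.
Then T⁵ = P·diag(-243, 32)·P⁻¹ = [[-243, -96], [-243, -64]] · [[-2, 3], [-1, 1]] = [[582, -825], [550, -793]].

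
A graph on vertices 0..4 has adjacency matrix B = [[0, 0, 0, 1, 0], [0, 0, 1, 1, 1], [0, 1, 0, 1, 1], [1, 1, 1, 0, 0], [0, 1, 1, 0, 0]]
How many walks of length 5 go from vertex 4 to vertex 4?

The number of length-5 walks from vertex 4 to vertex 4 is entry (4,4) of B⁵, where B is the adjacency matrix.
B² = [[1, 1, 1, 0, 0], [1, 3, 2, 1, 1], [1, 2, 3, 1, 1], [0, 1, 1, 3, 2], [0, 1, 1, 2, 2]]
B³ = [[0, 1, 1, 3, 2], [1, 4, 5, 6, 5], [1, 5, 4, 6, 5], [3, 6, 6, 2, 2], [2, 5, 5, 2, 2]]
B⁴ = [[3, 6, 6, 2, 2], [6, 16, 15, 10, 9], [6, 15, 16, 10, 9], [2, 10, 10, 15, 12], [2, 9, 9, 12, 10]]
B⁵ = [[2, 10, 10, 15, 12], [10, 34, 35, 37, 31], [10, 35, 34, 37, 31], [15, 37, 37, 22, 20], [12, 31, 31, 20, 18]]

18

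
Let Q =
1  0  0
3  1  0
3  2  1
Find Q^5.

Q = I + N where N = [[0, 0, 0], [3, 0, 0], [3, 2, 0]] is strictly lower-triangular, so N^3 = 0.
(I + N)^5 = I + 5·N + 10·N^2 = [[1, 0, 0], [15, 1, 0], [75, 10, 1]].

[[1, 0, 0], [15, 1, 0], [75, 10, 1]]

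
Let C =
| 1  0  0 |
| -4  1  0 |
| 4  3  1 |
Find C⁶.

[[1, 0, 0], [-24, 1, 0], [-156, 18, 1]]

C = I + N where N = [[0, 0, 0], [-4, 0, 0], [4, 3, 0]] is strictly lower-triangular, so N³ = 0.
(I + N)⁶ = I + 6·N + 15·N² = [[1, 0, 0], [-24, 1, 0], [-156, 18, 1]].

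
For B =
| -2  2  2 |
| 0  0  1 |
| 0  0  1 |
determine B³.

[[-8, 8, 4], [0, 0, 1], [0, 0, 1]]

B² = [[4, -4, 0], [0, 0, 1], [0, 0, 1]]
B³ = [[-8, 8, 4], [0, 0, 1], [0, 0, 1]]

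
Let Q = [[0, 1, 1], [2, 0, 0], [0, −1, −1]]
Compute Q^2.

[[2, −1, −1], [0, 2, 2], [−2, 1, 1]]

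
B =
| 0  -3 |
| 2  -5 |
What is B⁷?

tr B = -5 and det B = 6, so the characteristic polynomial is λ² − (-5)λ + (6) with roots -3 and -2.
Eigenvectors give P = [[1, 3], [1, 2]] with P⁻¹ = [[-2, 3], [1, -1]], and B = P·diag(-3, -2)·P⁻¹.
Then B⁷ = P·diag(-2187, -128)·P⁻¹ = [[-2187, -384], [-2187, -256]] · [[-2, 3], [1, -1]] = [[3990, -6177], [4118, -6305]].

[[3990, -6177], [4118, -6305]]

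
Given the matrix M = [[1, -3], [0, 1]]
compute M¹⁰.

M = I + N where N = [[0, -3], [0, 0]] is strictly upper-triangular, so N² = 0.
(I + N)¹⁰ = I + 10·N = [[1, -30], [0, 1]].

[[1, -30], [0, 1]]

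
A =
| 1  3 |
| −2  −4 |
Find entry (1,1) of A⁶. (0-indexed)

190

tr A = −3 and det A = 2, so the characteristic polynomial is λ² − (−3)λ + (2) with roots −2 and −1.
Eigenvectors give P = [[−1, 3], [1, −2]] with P⁻¹ = [[2, 3], [1, 1]], and A = P·diag(−2, −1)·P⁻¹.
Then A⁶ = P·diag(64, 1)·P⁻¹ = [[−64, 3], [64, −2]] · [[2, 3], [1, 1]] = [[−125, −189], [126, 190]].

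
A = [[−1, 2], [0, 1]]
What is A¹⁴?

[[1, 0], [0, 1]]

A² = I (check: tr A = 0 and det A = −1), so A¹⁴ = I since 14 is even.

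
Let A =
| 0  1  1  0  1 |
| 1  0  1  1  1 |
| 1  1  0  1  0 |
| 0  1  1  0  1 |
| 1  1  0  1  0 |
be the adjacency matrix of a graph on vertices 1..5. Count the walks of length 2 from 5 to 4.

The number of length-2 walks from vertex 5 to vertex 4 is entry (5,4) of A², where A is the adjacency matrix.
A² = [[3, 2, 1, 3, 1], [2, 4, 2, 2, 2], [1, 2, 3, 1, 3], [3, 2, 1, 3, 1], [1, 2, 3, 1, 3]]

1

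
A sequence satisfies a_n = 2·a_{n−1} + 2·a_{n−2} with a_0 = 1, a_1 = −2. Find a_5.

With companion matrix T = [[2, 2], [1, 0]], [a_n, a_{n−1}]ᵀ = T·[a_{n−1}, a_{n−2}]ᵀ, so [a_5, a_4]ᵀ = T⁴·[a_1, a_0]ᵀ.
T⁴ = [[44, 32], [16, 12]], giving [a_5, a_4]ᵀ = [[−56], [−20]].

−56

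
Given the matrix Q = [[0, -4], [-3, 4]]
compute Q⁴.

Q² = [[12, -16], [-12, 28]]
Q³ = [[48, -112], [-84, 160]]
Q⁴ = [[336, -640], [-480, 976]]

[[336, -640], [-480, 976]]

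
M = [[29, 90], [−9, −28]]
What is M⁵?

tr M = 1 and det M = −2, so the characteristic polynomial is λ² − (1)λ + (−2) with roots 2 and −1.
Eigenvectors give P = [[−10, 3], [3, −1]] with P⁻¹ = [[−1, −3], [−3, −10]], and M = P·diag(2, −1)·P⁻¹.
Then M⁵ = P·diag(32, −1)·P⁻¹ = [[−320, −3], [96, 1]] · [[−1, −3], [−3, −10]] = [[329, 990], [−99, −298]].

[[329, 990], [−99, −298]]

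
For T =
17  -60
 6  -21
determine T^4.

tr T = -4 and det T = 3, so the characteristic polynomial is λ² − (-4)λ + (3) with roots -1 and -3.
Eigenvectors give P = [[10, 3], [3, 1]] with P⁻¹ = [[1, -3], [-3, 10]], and T = P·diag(-1, -3)·P⁻¹.
Then T^4 = P·diag(1, 81)·P⁻¹ = [[10, 243], [3, 81]] · [[1, -3], [-3, 10]] = [[-719, 2400], [-240, 801]].

[[-719, 2400], [-240, 801]]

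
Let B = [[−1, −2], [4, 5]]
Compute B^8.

tr B = 4 and det B = 3, so the characteristic polynomial is λ² − (4)λ + (3) with roots 3 and 1.
Eigenvectors give P = [[1, −1], [−2, 1]] with P⁻¹ = [[−1, −1], [−2, −1]], and B = P·diag(3, 1)·P⁻¹.
Then B^8 = P·diag(6561, 1)·P⁻¹ = [[6561, −1], [−13122, 1]] · [[−1, −1], [−2, −1]] = [[−6559, −6560], [13120, 13121]].

[[−6559, −6560], [13120, 13121]]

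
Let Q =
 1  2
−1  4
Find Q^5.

tr Q = 5 and det Q = 6, so the characteristic polynomial is λ² − (5)λ + (6) with roots 2 and 3.
Eigenvectors give P = [[−2, −1], [−1, −1]] with P⁻¹ = [[−1, 1], [1, −2]], and Q = P·diag(2, 3)·P⁻¹.
Then Q^5 = P·diag(32, 243)·P⁻¹ = [[−64, −243], [−32, −243]] · [[−1, 1], [1, −2]] = [[−179, 422], [−211, 454]].

[[−179, 422], [−211, 454]]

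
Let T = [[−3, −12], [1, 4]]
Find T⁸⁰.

[[−3, −12], [1, 4]]

T² = T (a projection; rank 1, trace 1), so T⁸⁰ = T.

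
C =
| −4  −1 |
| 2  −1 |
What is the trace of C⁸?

tr C = −5 and det C = 6, so the characteristic polynomial is λ² − (−5)λ + (6) with roots −3 and −2.
Eigenvectors give P = [[1, −1], [−1, 2]] with P⁻¹ = [[2, 1], [1, 1]], and C = P·diag(−3, −2)·P⁻¹.
Then C⁸ = P·diag(6561, 256)·P⁻¹ = [[6561, −256], [−6561, 512]] · [[2, 1], [1, 1]] = [[12866, 6305], [−12610, −6049]].

6817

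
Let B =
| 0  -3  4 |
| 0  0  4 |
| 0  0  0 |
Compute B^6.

B is strictly triangular, hence nilpotent: B^3 = 0, so B^6 = 0.

[[0, 0, 0], [0, 0, 0], [0, 0, 0]]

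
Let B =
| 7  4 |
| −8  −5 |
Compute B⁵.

tr B = 2 and det B = −3, so the characteristic polynomial is λ² − (2)λ + (−3) with roots 3 and −1.
Eigenvectors give P = [[−1, −1], [1, 2]] with P⁻¹ = [[−2, −1], [1, 1]], and B = P·diag(3, −1)·P⁻¹.
Then B⁵ = P·diag(243, −1)·P⁻¹ = [[−243, 1], [243, −2]] · [[−2, −1], [1, 1]] = [[487, 244], [−488, −245]].

[[487, 244], [−488, −245]]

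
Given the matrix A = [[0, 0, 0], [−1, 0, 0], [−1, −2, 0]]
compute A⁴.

[[0, 0, 0], [0, 0, 0], [0, 0, 0]]

A is strictly triangular, hence nilpotent: A³ = 0, so A⁴ = 0.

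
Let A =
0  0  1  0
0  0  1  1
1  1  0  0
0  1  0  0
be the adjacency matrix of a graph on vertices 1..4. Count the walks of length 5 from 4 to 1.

The number of length-5 walks from vertex 4 to vertex 1 is entry (4,1) of A⁵, where A is the adjacency matrix.
A² = [[1, 1, 0, 0], [1, 2, 0, 0], [0, 0, 2, 1], [0, 0, 1, 1]]
A³ = [[0, 0, 2, 1], [0, 0, 3, 2], [2, 3, 0, 0], [1, 2, 0, 0]]
A⁴ = [[2, 3, 0, 0], [3, 5, 0, 0], [0, 0, 5, 3], [0, 0, 3, 2]]
A⁵ = [[0, 0, 5, 3], [0, 0, 8, 5], [5, 8, 0, 0], [3, 5, 0, 0]]

3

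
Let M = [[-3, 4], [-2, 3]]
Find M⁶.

M² = I (check: tr M = 0 and det M = -1), so M⁶ = I since 6 is even.

[[1, 0], [0, 1]]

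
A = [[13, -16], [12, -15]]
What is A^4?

tr A = -2 and det A = -3, so the characteristic polynomial is λ² − (-2)λ + (-3) with roots -3 and 1.
Eigenvectors give P = [[1, 4], [1, 3]] with P⁻¹ = [[-3, 4], [1, -1]], and A = P·diag(-3, 1)·P⁻¹.
Then A^4 = P·diag(81, 1)·P⁻¹ = [[81, 4], [81, 3]] · [[-3, 4], [1, -1]] = [[-239, 320], [-240, 321]].

[[-239, 320], [-240, 321]]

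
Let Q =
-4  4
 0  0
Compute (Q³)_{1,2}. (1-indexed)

64

Q² = [[16, -16], [0, 0]]
Q³ = [[-64, 64], [0, 0]]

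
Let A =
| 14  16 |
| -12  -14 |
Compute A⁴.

[[16, 0], [0, 16]]

tr A = 0 and det A = -4, so the characteristic polynomial is λ² − (0)λ + (-4) with roots -2 and 2.
Eigenvectors give P = [[1, -4], [-1, 3]] with P⁻¹ = [[-3, -4], [-1, -1]], and A = P·diag(-2, 2)·P⁻¹.
Then A⁴ = P·diag(16, 16)·P⁻¹ = [[16, -64], [-16, 48]] · [[-3, -4], [-1, -1]] = [[16, 0], [0, 16]].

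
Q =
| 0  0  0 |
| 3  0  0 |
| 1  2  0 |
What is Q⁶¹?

Q is strictly triangular, hence nilpotent: Q³ = 0, so Q⁶¹ = 0.

[[0, 0, 0], [0, 0, 0], [0, 0, 0]]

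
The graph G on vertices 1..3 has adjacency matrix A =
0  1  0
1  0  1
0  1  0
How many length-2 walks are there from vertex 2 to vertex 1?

0

The number of length-2 walks from vertex 2 to vertex 1 is entry (2,1) of A², where A is the adjacency matrix.
A² = [[1, 0, 1], [0, 2, 0], [1, 0, 1]]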